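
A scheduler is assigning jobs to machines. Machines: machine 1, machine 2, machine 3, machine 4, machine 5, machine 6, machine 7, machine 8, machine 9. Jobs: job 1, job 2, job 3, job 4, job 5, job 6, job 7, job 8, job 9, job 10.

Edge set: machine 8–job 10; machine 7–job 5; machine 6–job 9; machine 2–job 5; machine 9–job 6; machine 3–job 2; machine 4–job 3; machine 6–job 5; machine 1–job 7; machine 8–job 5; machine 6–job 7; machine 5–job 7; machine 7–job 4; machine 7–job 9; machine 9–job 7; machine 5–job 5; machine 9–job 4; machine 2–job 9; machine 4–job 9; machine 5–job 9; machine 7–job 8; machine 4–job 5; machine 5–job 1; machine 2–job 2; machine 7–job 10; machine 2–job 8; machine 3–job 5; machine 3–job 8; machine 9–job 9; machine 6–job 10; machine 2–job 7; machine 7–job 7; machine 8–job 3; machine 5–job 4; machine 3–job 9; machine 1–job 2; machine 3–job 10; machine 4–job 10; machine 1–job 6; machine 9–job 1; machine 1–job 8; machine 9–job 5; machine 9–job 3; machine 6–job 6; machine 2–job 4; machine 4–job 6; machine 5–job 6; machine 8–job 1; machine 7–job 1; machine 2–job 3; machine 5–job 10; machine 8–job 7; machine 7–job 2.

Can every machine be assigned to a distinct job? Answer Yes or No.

Yes

For example, pair machine 1-job 2, machine 2-job 8, machine 3-job 10, machine 4-job 3, machine 5-job 4, machine 6-job 5, machine 7-job 1, machine 8-job 7, machine 9-job 9.
Every machine is matched, so this matching saturates all of them.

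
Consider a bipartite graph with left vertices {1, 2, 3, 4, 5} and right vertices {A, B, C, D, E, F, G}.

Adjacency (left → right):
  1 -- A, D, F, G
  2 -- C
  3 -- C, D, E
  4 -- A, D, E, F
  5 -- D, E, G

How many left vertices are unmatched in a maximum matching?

0

A valid assignment of size 5: 1-A, 2-C, 3-D, 4-F, 5-E.
All 5 left vertices are matched, so no larger matching exists.
That matches 5 of the 5, leaving 0 unmatched; no matching can do better.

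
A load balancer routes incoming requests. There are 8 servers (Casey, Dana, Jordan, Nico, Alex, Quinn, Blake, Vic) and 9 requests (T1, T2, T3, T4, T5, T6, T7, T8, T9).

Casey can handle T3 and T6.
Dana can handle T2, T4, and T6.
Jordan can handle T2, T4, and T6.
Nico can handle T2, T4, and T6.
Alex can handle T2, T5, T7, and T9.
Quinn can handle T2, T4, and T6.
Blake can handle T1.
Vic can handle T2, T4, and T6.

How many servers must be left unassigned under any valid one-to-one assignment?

2

For example, pair Casey→T3, Dana→T4, Jordan→T2, Nico→T6, Alex→T7, Blake→T1.
The set {Dana, Jordan, Nico, Quinn, Vic} has only 3 neighbours ({T2, T4, T6}), so by Hall's theorem at most 6 of the 8 servers can be matched.
That matches 6 of the 8, leaving 2 unmatched; no matching can do better.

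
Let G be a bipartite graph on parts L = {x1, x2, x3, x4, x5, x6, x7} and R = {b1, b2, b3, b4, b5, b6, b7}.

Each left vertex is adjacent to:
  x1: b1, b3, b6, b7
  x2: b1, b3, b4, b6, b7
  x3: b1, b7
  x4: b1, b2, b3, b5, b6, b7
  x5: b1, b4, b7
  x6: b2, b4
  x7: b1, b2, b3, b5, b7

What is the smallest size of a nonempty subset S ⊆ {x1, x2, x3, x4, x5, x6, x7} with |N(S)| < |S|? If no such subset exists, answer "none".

A matching saturating every left vertex exists, for instance x1→b3, x2→b6, x3→b1, x4→b5, x5→b4, x6→b2, x7→b7.
By Hall's marriage theorem, this means |N(S)| ≥ |S| for every subset S, so no violating subset exists.

none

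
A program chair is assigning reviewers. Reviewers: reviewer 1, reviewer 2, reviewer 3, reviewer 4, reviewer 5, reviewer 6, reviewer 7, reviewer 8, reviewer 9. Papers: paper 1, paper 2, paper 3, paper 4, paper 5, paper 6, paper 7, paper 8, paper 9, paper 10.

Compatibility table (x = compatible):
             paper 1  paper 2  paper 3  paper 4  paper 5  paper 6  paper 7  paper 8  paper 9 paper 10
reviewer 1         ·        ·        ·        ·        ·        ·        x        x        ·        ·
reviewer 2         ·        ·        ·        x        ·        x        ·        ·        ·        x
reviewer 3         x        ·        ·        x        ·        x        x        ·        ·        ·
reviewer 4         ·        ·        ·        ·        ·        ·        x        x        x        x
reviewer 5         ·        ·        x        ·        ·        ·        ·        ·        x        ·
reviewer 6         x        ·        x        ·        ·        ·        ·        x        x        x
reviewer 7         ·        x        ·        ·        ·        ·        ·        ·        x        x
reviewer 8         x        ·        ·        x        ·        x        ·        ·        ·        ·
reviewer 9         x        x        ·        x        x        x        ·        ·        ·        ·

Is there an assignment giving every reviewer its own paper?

A valid assignment of size 9: reviewer 1–paper 8, reviewer 2–paper 4, reviewer 3–paper 6, reviewer 4–paper 7, reviewer 5–paper 9, reviewer 6–paper 3, reviewer 7–paper 10, reviewer 8–paper 1, reviewer 9–paper 2.
Every reviewer is matched, so this matching saturates all of them.

Yes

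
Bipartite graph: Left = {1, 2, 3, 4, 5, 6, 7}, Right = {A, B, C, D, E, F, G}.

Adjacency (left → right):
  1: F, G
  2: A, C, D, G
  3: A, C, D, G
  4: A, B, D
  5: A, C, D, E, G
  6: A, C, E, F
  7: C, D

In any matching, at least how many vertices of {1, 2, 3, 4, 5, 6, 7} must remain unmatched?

0

One maximum matching: 1→F, 2→D, 3→G, 4→B, 5→A, 6→E, 7→C.
All 7 left vertices are matched, so no larger matching exists.
That matches 7 of the 7, leaving 0 unmatched; no matching can do better.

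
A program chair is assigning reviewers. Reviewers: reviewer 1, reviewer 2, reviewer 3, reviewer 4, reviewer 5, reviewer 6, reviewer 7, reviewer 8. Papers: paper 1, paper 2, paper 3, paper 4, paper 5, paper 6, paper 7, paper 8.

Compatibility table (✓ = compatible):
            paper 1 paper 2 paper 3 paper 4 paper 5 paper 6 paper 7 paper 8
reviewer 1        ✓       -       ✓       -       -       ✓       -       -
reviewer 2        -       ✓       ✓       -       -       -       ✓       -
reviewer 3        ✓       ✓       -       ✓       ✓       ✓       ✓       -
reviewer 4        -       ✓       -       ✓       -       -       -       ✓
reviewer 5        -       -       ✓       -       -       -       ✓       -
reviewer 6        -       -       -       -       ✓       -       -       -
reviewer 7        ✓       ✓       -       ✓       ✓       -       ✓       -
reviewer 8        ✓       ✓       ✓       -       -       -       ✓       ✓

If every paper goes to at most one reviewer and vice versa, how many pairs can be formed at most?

One maximum matching: reviewer 1→paper 1, reviewer 2→paper 7, reviewer 3→paper 6, reviewer 4→paper 8, reviewer 5→paper 3, reviewer 6→paper 5, reviewer 7→paper 4, reviewer 8→paper 2.
All 8 reviewers are matched, so no larger matching exists.

8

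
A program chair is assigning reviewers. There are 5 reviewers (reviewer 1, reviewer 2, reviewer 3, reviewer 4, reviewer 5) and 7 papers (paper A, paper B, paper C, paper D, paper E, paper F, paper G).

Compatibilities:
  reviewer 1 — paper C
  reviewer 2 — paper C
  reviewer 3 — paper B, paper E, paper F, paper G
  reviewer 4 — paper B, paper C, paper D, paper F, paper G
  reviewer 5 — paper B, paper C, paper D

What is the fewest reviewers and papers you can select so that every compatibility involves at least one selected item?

The 4 edges reviewer 1–paper C, reviewer 3–paper E, reviewer 4–paper B, reviewer 5–paper D form a matching, so any vertex cover needs at least 4 vertices (one per matched edge).
Conversely {reviewer 3, reviewer 4, reviewer 5, paper C} meets every edge and has exactly 4 vertices, so 4 is optimal.

4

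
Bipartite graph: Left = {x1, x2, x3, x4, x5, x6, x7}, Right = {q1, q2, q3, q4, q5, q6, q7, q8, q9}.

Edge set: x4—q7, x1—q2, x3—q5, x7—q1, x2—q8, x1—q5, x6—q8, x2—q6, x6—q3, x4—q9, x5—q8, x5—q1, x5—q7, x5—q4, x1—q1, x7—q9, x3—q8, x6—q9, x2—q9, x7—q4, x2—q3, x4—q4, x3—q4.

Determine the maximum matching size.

7

For example, pair x1–q2, x2–q6, x3–q5, x4–q7, x5–q8, x6–q9, x7–q4.
All 7 left vertices are matched, so no larger matching exists.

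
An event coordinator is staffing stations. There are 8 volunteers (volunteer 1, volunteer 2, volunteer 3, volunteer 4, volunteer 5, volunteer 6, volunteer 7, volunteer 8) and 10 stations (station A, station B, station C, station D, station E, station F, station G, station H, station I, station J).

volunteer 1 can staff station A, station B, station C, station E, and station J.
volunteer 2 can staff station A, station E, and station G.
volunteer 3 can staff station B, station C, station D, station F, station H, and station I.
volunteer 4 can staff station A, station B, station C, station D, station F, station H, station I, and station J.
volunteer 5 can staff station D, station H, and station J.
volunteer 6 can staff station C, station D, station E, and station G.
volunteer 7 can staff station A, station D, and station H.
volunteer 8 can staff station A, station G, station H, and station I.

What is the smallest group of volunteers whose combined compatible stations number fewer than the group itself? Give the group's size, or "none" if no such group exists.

A matching saturating every volunteer exists, for instance volunteer 1→station B, volunteer 2→station G, volunteer 3→station F, volunteer 4→station I, volunteer 5→station J, volunteer 6→station D, volunteer 7→station H, volunteer 8→station A.
By Hall's marriage theorem, this means |N(S)| ≥ |S| for every subset S, so no violating subset exists.

none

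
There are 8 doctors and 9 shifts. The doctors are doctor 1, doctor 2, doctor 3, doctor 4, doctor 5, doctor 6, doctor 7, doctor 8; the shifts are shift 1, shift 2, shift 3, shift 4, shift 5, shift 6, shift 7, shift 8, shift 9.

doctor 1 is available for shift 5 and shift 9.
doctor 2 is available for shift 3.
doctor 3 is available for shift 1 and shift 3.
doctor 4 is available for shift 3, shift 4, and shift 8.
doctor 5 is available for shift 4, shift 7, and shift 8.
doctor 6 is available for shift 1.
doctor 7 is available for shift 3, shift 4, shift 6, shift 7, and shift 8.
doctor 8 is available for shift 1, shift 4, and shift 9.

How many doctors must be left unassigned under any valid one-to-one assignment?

A valid assignment of size 7: doctor 1–shift 5, doctor 2–shift 3, doctor 3–shift 1, doctor 4–shift 8, doctor 5–shift 7, doctor 7–shift 6, doctor 8–shift 4.
The set {doctor 2, doctor 3, doctor 6} has only 2 neighbours ({shift 1, shift 3}), so by Hall's theorem at most 7 of the 8 doctors can be matched.
That matches 7 of the 8, leaving 1 unmatched; no matching can do better.

1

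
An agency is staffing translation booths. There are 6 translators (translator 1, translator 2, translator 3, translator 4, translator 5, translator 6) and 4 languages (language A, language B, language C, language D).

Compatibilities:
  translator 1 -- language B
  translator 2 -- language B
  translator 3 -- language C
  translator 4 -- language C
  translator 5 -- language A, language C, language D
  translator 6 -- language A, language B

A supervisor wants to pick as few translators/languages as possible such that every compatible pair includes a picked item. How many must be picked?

A maximum matching has 4 edges (e.g. translator 1–language B, translator 3–language C, translator 5–language D, translator 6–language A).
By König's theorem the minimum vertex cover has the same size. One such cover is {translator 5, translator 6, language B, language C}.

4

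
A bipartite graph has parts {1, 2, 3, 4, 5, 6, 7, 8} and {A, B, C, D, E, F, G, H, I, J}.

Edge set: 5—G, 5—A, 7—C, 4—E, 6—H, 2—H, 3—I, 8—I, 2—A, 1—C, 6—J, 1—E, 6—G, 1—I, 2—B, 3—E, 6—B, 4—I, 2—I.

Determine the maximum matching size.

One maximum matching: 1-C, 2-H, 3-I, 4-E, 5-G, 6-B.
The set {1, 3, 4, 7, 8} has only 3 neighbours ({C, E, I}), so by Hall's theorem at most 6 of the 8 left vertices can be matched.

6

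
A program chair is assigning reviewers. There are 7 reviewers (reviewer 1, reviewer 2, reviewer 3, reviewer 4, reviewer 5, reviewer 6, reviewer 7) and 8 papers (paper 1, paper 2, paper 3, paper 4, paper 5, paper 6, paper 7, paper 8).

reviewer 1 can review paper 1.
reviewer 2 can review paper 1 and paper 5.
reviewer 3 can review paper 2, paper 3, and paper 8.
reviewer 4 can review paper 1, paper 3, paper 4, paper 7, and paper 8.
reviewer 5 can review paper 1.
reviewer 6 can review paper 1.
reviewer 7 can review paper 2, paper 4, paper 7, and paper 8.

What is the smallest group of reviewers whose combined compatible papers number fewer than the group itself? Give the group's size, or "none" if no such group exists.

Take S = {reviewer 1, reviewer 5}. Its neighbourhood is {paper 1}, so |N(S)| = 1 < |S| = 2.
No single vertex violates Hall's condition since each has at least one neighbour, so 2 is the minimum.

2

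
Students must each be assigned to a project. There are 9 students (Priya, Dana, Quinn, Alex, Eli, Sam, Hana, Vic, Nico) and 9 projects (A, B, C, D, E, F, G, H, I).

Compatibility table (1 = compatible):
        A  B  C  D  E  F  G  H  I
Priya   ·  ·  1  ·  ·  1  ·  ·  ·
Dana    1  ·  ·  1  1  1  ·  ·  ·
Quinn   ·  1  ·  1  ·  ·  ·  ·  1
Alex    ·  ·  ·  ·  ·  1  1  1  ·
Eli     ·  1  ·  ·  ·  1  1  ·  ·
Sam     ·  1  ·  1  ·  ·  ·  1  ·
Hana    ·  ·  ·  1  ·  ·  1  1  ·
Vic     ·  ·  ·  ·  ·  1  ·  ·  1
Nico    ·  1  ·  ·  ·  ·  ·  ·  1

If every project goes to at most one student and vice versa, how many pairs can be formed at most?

A valid assignment of size 8: Priya→C, Dana→E, Quinn→I, Alex→G, Eli→B, Sam→H, Hana→D, Vic→F.
The set {Quinn, Alex, Eli, Sam, Hana, Vic, Nico} has only 6 neighbours ({B, D, F, G, H, I}), so by Hall's theorem at most 8 of the 9 students can be matched.

8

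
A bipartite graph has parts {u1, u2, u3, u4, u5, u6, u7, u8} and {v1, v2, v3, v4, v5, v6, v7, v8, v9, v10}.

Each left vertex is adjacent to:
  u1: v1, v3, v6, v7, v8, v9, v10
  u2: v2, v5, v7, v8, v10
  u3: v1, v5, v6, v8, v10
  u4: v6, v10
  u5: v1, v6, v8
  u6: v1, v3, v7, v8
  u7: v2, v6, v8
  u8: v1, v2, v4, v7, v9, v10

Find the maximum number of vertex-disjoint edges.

8

A valid assignment of size 8: u1→v3, u2→v2, u3→v5, u4→v6, u5→v1, u6→v7, u7→v8, u8→v10.
All 8 left vertices are matched, so no larger matching exists.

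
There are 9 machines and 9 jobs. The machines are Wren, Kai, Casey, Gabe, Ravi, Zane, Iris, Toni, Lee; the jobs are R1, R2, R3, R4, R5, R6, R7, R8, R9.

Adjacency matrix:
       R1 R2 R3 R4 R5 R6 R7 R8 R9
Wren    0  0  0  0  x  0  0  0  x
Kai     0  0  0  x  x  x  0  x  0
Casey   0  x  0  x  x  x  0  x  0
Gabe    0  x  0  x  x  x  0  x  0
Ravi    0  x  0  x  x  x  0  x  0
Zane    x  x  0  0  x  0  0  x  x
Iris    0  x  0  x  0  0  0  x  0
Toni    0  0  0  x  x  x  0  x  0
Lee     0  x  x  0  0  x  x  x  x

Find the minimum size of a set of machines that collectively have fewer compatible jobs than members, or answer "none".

Take S = {Kai, Casey, Gabe, Ravi, Iris, Toni}. Its neighbourhood is {R2, R4, R5, R6, R8}, so |N(S)| = 5 < |S| = 6.
Every subset of size less than 6 has at least as many neighbours as members, so 6 is the minimum.

6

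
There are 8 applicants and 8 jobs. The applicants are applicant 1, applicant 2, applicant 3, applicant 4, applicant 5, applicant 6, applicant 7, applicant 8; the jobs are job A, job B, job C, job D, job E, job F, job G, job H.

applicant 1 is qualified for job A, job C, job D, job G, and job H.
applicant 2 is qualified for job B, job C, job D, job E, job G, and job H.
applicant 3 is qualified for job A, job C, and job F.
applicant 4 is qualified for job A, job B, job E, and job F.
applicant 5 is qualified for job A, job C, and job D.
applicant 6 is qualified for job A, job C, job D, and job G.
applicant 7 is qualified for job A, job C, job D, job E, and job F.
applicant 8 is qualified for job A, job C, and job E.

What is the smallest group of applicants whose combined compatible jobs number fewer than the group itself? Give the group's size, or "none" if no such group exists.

none

A matching saturating every applicant exists, for instance applicant 1→job H, applicant 2→job B, applicant 3→job C, applicant 4→job F, applicant 5→job D, applicant 6→job G, applicant 7→job E, applicant 8→job A.
By Hall's marriage theorem, this means |N(S)| ≥ |S| for every subset S, so no violating subset exists.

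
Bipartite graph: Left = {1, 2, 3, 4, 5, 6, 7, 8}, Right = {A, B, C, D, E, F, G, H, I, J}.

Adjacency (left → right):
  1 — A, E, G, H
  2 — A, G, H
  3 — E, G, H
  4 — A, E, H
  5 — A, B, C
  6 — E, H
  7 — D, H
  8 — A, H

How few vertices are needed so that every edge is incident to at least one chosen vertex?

{5, 7, A, E, G, H} is a vertex cover of size 6: every edge has an endpoint in this set.
No smaller cover exists because 1–H, 2–A, 3–G, 4–E, 5–B, 7–D is a matching of size 6, and a cover must include an endpoint of each of these disjoint edges (König's theorem).

6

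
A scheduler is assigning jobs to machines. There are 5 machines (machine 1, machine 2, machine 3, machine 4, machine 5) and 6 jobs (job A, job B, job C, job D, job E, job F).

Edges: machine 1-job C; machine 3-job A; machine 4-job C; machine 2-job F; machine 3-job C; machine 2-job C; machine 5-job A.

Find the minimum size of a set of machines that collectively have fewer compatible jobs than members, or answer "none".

2

Take S = {machine 1, machine 4}. Its neighbourhood is {job C}, so |N(S)| = 1 < |S| = 2.
No single vertex violates Hall's condition since each has at least one neighbour, so 2 is the minimum.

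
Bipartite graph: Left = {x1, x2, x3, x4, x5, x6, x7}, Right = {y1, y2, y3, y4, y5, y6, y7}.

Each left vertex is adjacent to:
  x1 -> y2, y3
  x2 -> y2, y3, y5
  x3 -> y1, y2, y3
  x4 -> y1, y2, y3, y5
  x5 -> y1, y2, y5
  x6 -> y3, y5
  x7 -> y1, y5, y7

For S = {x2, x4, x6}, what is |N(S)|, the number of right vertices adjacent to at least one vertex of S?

4

The union of neighbours of {x2, x4, x6} is {y1, y2, y3, y5}, which has 4 elements.
Since |N(S)| = 4 ≥ |S| = 3, Hall's condition holds for this subset.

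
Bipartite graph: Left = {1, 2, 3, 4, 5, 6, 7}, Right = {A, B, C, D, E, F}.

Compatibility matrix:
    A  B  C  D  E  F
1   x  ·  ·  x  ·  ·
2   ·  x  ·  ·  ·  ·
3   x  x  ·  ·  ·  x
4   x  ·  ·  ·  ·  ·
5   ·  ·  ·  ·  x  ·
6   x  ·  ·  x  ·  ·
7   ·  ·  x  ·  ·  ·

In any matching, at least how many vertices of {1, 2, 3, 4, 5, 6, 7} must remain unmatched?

1

A valid assignment of size 6: 1–D, 2–B, 3–F, 4–A, 5–E, 7–C.
The set {1, 4, 6} has only 2 neighbours ({A, D}), so by Hall's theorem at most 6 of the 7 left vertices can be matched.
That matches 6 of the 7, leaving 1 unmatched; no matching can do better.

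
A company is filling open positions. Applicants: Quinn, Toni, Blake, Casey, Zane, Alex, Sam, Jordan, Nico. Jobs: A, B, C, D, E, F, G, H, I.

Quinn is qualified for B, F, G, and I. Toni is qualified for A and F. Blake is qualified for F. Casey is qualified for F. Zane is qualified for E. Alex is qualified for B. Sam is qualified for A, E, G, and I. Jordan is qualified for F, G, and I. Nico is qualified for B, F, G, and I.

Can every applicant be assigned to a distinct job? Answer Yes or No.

The set {Quinn, Toni, Blake, Casey, Zane, Alex, Sam, Jordan, Nico} has only 6 neighbours ({A, B, E, F, G, I}), so by Hall's theorem at most 6 of the 9 applicants can be matched.
Hence no matching covers every applicant.

No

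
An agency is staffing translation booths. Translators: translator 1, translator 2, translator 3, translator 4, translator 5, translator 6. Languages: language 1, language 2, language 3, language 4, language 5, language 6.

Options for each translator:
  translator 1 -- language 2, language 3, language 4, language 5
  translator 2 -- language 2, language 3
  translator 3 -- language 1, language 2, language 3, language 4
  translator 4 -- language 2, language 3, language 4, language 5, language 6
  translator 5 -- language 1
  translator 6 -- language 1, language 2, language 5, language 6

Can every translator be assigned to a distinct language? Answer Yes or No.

A valid assignment of size 6: translator 1→language 5, translator 2→language 3, translator 3→language 4, translator 4→language 2, translator 5→language 1, translator 6→language 6.
All 6 translators are covered.

Yes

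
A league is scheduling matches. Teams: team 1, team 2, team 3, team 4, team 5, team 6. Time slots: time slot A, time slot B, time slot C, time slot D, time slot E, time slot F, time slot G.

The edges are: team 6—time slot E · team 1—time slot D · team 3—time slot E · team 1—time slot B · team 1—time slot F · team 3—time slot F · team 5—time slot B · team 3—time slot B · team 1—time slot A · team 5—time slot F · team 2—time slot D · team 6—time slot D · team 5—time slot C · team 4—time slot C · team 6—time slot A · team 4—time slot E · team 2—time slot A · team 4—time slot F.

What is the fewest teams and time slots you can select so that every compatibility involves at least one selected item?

{team 1, team 2, team 3, team 4, team 5, team 6} is a vertex cover of size 6: every edge has an endpoint in this set.
No smaller cover exists because team 1–time slot F, team 2–time slot A, team 3–time slot E, team 4–time slot C, team 5–time slot B, team 6–time slot D is a matching of size 6, and a cover must include an endpoint of each of these disjoint edges (König's theorem).

6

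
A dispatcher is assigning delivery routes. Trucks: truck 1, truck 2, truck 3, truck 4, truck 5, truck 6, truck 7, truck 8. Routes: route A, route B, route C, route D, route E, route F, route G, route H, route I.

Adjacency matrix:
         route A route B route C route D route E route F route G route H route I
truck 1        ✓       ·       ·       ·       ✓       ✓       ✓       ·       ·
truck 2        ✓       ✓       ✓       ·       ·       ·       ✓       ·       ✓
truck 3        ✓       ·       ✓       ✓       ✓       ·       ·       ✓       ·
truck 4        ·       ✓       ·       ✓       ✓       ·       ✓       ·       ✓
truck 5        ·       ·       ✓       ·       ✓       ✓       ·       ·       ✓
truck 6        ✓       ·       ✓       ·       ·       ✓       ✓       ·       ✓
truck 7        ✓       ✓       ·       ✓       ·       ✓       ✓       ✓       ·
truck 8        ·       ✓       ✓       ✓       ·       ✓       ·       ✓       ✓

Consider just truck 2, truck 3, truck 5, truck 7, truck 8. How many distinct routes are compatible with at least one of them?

9

The union of neighbours of {truck 2, truck 3, truck 5, truck 7, truck 8} is {route A, route B, route C, route D, route E, route F, route G, route H, route I}, which has 9 elements.
Since |N(S)| = 9 ≥ |S| = 5, Hall's condition holds for this subset.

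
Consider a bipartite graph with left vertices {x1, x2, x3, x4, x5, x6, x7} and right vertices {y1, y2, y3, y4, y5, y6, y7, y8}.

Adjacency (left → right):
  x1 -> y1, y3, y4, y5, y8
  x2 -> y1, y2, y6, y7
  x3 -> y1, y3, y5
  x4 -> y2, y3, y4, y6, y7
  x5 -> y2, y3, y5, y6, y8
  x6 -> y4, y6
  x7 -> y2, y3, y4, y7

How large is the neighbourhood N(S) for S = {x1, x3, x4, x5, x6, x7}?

The union of neighbours of {x1, x3, x4, x5, x6, x7} is {y1, y2, y3, y4, y5, y6, y7, y8}, which has 8 elements.
Since |N(S)| = 8 ≥ |S| = 6, Hall's condition holds for this subset.

8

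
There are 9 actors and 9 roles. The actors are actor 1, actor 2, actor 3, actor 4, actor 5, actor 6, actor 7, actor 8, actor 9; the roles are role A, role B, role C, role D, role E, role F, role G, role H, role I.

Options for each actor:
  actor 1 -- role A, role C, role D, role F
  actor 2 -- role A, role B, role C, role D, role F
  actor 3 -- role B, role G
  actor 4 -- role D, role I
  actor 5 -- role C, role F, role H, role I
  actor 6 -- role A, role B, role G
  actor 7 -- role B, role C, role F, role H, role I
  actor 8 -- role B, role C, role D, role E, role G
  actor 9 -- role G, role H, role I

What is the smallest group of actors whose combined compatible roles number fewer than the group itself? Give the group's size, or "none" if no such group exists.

none

A matching saturating every actor exists, for instance actor 1→role D, actor 2→role F, actor 3→role B, actor 4→role I, actor 5→role H, actor 6→role A, actor 7→role C, actor 8→role E, actor 9→role G.
By Hall's marriage theorem, this means |N(S)| ≥ |S| for every subset S, so no violating subset exists.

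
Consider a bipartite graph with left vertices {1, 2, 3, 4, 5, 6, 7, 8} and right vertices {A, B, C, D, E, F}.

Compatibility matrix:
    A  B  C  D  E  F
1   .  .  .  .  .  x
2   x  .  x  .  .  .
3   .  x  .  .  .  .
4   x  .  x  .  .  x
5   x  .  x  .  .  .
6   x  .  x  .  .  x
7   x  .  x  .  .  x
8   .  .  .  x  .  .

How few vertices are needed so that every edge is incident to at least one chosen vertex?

A maximum matching has 5 edges (e.g. 1–F, 2–A, 3–B, 4–C, 8–D).
By König's theorem the minimum vertex cover has the same size. One such cover is {3, 8, A, C, F}.

5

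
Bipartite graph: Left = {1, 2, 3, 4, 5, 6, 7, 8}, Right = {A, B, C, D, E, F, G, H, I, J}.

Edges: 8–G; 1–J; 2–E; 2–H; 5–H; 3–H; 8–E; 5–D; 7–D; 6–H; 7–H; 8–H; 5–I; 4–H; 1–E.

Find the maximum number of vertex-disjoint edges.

A valid assignment of size 6: 1→J, 2→E, 3→H, 5→I, 7→D, 8→G.
The set {3, 4, 6} has only 1 neighbour ({H}), so by Hall's theorem at most 6 of the 8 left vertices can be matched.

6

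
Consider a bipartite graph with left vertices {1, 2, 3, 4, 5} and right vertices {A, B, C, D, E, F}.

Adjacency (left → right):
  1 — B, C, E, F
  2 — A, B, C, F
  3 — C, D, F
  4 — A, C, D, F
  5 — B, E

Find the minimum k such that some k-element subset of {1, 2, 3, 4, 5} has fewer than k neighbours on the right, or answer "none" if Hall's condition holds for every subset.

A matching saturating every left vertex exists, for instance 1→E, 2→F, 3→D, 4→C, 5→B.
By Hall's marriage theorem, this means |N(S)| ≥ |S| for every subset S, so no violating subset exists.

none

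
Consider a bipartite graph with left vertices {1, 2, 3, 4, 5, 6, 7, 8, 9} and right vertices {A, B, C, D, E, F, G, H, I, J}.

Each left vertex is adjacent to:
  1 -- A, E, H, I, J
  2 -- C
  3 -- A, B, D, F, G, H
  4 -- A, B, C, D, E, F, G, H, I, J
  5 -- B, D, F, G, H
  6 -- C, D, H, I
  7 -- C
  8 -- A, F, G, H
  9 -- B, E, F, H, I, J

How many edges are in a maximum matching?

8

For example, pair 1→A, 2→C, 3→G, 4→E, 5→H, 6→D, 8→F, 9→J.
The set {2, 7} has only 1 neighbour ({C}), so by Hall's theorem at most 8 of the 9 left vertices can be matched.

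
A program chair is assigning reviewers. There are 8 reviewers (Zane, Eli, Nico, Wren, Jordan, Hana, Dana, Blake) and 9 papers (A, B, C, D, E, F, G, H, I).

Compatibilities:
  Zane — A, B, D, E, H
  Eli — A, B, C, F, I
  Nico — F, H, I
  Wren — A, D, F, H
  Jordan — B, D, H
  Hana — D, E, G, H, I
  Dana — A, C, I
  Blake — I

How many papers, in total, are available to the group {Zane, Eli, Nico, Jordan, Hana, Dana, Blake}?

The union of neighbours of {Zane, Eli, Nico, Jordan, Hana, Dana, Blake} is {A, B, C, D, E, F, G, H, I}, which has 9 elements.
Since |N(S)| = 9 ≥ |S| = 7, Hall's condition holds for this subset.

9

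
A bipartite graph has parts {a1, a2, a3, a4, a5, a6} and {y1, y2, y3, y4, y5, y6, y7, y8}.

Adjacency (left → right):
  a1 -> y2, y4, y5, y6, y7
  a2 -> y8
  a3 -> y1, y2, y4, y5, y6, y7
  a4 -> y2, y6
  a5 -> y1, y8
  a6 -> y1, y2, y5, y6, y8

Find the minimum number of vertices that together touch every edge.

6

{a1, a2, a3, a4, a5, a6} is a vertex cover of size 6: every edge has an endpoint in this set.
No smaller cover exists because a1–y4, a2–y8, a3–y7, a4–y2, a5–y1, a6–y6 is a matching of size 6, and a cover must include an endpoint of each of these disjoint edges (König's theorem).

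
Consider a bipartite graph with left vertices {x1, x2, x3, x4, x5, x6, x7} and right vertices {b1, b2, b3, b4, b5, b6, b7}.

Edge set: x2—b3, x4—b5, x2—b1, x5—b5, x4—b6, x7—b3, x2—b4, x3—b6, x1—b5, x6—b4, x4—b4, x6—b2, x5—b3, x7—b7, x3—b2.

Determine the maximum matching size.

7

One maximum matching: x1–b5, x2–b1, x3–b2, x4–b6, x5–b3, x6–b4, x7–b7.
This saturates every left vertex, so 7 is the maximum.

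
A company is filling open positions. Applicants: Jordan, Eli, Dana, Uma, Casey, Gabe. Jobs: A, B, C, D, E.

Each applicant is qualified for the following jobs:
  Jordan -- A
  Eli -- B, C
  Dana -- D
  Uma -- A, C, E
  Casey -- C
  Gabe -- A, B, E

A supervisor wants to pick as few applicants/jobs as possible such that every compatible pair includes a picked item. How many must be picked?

The 5 edges Jordan–A, Eli–B, Dana–D, Uma–E, Casey–C form a matching, so any vertex cover needs at least 5 vertices (one per matched edge).
Conversely {Dana, A, B, C, E} meets every edge and has exactly 5 vertices, so 5 is optimal.

5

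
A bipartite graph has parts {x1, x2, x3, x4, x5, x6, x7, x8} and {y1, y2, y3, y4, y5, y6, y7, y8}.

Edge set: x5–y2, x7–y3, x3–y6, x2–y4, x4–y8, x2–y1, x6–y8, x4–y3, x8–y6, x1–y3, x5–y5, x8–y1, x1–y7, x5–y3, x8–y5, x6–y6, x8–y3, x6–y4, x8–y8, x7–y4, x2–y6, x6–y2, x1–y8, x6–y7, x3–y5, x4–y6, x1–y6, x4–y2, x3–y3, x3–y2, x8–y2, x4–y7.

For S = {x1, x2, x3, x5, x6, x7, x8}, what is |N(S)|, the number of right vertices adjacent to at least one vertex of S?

8

The union of neighbours of {x1, x2, x3, x5, x6, x7, x8} is {y1, y2, y3, y4, y5, y6, y7, y8}, which has 8 elements.
Since |N(S)| = 8 ≥ |S| = 7, Hall's condition holds for this subset.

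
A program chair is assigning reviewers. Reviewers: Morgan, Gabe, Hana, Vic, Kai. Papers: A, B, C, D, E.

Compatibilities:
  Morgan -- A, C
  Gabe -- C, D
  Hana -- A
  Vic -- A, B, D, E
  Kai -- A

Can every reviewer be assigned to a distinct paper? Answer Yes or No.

The set {Hana, Kai} has only 1 neighbour ({A}), so by Hall's theorem at most 4 of the 5 reviewers can be matched.
Hence no matching covers every reviewer.

No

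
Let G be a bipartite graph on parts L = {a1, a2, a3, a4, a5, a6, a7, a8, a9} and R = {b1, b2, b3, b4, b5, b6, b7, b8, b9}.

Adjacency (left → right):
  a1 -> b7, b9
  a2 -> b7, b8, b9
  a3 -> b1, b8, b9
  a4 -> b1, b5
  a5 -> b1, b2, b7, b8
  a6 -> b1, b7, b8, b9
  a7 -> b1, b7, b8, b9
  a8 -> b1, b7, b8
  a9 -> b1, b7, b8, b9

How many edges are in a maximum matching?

A valid assignment of size 6: a1→b9, a2→b7, a3→b1, a4→b5, a5→b2, a6→b8.
The set {a1, a2, a3, a6, a7, a8, a9} has only 4 neighbours ({b1, b7, b8, b9}), so by Hall's theorem at most 6 of the 9 left vertices can be matched.

6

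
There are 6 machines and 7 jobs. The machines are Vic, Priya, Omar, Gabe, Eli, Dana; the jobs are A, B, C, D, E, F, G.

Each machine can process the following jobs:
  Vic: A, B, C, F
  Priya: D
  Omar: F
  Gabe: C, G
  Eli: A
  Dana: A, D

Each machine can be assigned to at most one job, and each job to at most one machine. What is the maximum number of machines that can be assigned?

5

One maximum matching: Vic–B, Priya–D, Omar–F, Gabe–C, Eli–A.
The set {Priya, Eli, Dana} has only 2 neighbours ({A, D}), so by Hall's theorem at most 5 of the 6 machines can be matched.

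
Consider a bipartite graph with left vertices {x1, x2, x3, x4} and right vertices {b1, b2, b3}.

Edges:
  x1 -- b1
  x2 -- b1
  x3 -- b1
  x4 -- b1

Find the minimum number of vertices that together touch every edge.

1

{b1} is a vertex cover of size 1: every edge has an endpoint in this set.
No smaller cover exists because x1–b1 is a matching of size 1, and a cover must include an endpoint of each of these disjoint edges (König's theorem).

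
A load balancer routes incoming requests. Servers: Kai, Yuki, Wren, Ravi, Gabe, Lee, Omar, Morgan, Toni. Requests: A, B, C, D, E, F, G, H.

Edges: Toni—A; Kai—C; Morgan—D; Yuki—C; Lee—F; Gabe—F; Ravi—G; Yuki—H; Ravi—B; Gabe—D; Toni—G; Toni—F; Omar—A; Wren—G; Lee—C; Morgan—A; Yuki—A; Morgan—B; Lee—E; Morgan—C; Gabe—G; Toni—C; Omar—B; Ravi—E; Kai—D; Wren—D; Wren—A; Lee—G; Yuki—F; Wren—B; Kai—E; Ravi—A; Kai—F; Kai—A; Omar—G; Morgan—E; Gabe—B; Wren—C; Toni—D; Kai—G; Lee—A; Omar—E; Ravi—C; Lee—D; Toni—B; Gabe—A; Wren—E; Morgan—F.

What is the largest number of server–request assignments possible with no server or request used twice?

For example, pair Kai→F, Yuki→H, Wren→E, Ravi→C, Gabe→D, Lee→G, Omar→B, Morgan→A.
The set {Kai, Wren, Ravi, Gabe, Lee, Omar, Morgan, Toni} has only 7 neighbours ({A, B, C, D, E, F, G}), so by Hall's theorem at most 8 of the 9 servers can be matched.

8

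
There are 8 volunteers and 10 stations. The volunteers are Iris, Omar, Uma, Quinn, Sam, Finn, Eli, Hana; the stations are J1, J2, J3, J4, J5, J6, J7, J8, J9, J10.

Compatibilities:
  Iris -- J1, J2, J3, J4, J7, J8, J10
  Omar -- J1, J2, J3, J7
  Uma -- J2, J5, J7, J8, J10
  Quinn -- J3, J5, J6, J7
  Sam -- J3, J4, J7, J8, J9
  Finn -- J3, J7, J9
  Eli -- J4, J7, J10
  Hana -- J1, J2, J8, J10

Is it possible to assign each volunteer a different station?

One maximum matching: Iris-J2, Omar-J1, Uma-J8, Quinn-J6, Sam-J9, Finn-J3, Eli-J7, Hana-J10.
All 8 volunteers are covered.

Yes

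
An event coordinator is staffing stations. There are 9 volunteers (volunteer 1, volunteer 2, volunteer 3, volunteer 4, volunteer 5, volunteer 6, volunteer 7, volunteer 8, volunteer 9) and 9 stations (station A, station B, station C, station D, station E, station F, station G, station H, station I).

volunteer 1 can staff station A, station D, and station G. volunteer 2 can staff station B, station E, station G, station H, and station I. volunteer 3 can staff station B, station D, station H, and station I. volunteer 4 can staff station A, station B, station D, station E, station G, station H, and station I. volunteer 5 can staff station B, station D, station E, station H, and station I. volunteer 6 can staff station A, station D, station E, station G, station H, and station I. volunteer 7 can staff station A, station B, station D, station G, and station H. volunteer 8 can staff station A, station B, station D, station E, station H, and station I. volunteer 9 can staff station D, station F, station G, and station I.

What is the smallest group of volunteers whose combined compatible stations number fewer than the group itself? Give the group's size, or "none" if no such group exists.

Take S = {volunteer 1, volunteer 2, volunteer 3, volunteer 4, volunteer 5, volunteer 6, volunteer 7, volunteer 8}. Its neighbourhood is {station A, station B, station D, station E, station G, station H, station I}, so |N(S)| = 7 < |S| = 8.
Every subset of size less than 8 has at least as many neighbours as members, so 8 is the minimum.

8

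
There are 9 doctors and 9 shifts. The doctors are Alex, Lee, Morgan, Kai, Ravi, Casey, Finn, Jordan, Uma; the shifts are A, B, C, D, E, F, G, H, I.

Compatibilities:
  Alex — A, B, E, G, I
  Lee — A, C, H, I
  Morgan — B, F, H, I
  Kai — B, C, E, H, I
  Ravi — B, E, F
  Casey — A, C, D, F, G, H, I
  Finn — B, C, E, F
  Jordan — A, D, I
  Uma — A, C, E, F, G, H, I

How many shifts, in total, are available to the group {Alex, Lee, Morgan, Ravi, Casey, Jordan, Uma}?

The union of neighbours of {Alex, Lee, Morgan, Ravi, Casey, Jordan, Uma} is {A, B, C, D, E, F, G, H, I}, which has 9 elements.
Since |N(S)| = 9 ≥ |S| = 7, Hall's condition holds for this subset.

9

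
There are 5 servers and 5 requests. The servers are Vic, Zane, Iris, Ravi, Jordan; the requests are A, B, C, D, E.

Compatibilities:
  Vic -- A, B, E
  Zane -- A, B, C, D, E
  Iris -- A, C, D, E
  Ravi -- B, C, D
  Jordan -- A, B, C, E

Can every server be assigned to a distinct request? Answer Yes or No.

A valid assignment of size 5: Vic-A, Zane-D, Iris-E, Ravi-C, Jordan-B.
All 5 servers are covered.

Yes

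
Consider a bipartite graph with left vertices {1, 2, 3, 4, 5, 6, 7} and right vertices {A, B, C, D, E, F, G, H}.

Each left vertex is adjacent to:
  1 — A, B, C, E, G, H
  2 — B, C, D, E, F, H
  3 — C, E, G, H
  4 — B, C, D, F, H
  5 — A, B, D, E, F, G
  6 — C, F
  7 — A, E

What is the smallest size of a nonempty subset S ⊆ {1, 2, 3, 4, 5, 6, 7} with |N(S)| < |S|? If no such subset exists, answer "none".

none

A matching saturating every left vertex exists, for instance 1→A, 2→H, 3→C, 4→B, 5→G, 6→F, 7→E.
By Hall's marriage theorem, this means |N(S)| ≥ |S| for every subset S, so no violating subset exists.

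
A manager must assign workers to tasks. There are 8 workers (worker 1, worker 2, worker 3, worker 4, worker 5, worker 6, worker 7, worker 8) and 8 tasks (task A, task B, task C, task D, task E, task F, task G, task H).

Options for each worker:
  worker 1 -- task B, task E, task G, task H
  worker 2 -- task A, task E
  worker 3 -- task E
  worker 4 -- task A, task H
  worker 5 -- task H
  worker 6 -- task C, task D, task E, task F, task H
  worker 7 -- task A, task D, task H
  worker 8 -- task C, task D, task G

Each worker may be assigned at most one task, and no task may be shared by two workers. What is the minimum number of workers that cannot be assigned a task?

1

One maximum matching: worker 1–task B, worker 2–task A, worker 3–task E, worker 4–task H, worker 6–task F, worker 7–task D, worker 8–task G.
The set {worker 2, worker 3, worker 4, worker 5} has only 3 neighbours ({task A, task E, task H}), so by Hall's theorem at most 7 of the 8 workers can be matched.
That matches 7 of the 8, leaving 1 unmatched; no matching can do better.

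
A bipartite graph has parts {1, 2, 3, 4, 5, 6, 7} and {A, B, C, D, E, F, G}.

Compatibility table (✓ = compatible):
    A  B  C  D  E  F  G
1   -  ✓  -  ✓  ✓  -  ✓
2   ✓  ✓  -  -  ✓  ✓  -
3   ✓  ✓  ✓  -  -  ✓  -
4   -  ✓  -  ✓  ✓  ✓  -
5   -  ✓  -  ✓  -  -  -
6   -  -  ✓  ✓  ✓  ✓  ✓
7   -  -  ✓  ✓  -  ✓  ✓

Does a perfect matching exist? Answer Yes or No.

One maximum matching: 1–G, 2–B, 3–A, 4–E, 5–D, 6–C, 7–F.
Every left vertex is matched, so this is a perfect matching.

Yes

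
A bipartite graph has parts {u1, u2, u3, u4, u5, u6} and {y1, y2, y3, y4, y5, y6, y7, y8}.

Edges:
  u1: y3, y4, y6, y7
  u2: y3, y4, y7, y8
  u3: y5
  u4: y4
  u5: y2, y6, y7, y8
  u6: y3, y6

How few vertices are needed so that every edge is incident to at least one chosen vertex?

The 6 edges u1–y7, u2–y8, u3–y5, u4–y4, u5–y2, u6–y3 form a matching, so any vertex cover needs at least 6 vertices (one per matched edge).
Conversely {u1, u2, u3, u4, u5, u6} meets every edge and has exactly 6 vertices, so 6 is optimal.

6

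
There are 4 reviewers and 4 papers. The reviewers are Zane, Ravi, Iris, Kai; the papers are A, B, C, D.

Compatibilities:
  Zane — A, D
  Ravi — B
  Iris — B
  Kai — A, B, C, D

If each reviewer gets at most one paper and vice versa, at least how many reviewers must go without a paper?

1

One maximum matching: Zane–D, Ravi–B, Kai–C.
The set {Ravi, Iris} has only 1 neighbour ({B}), so by Hall's theorem at most 3 of the 4 reviewers can be matched.
That matches 3 of the 4, leaving 1 unmatched; no matching can do better.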